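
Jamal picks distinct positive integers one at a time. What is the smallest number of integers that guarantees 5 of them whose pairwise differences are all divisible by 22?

89

Integers whose pairwise differences are multiples of 22 are exactly those sharing a remainder mod 22. The 22 residue classes mod 22 are the pigeonholes.
With 88 integers one could put 4 in each residue class and have no class reach 5.
The 89th integer pushes some class to 5, so 22·4 + 1 = 89.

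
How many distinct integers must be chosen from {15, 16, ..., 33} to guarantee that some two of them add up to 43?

Two chosen integers sum to 43 exactly when both halves of some pair {x, 43−x} with 15 ≤ x ≤ 43−x ≤ 28 are chosen — 7 such pairs.
The remaining 5 elements (those with no distinct partner in range) can never complete a 43-sum, so the worst case takes all of them and one from each pair: 5 + 7 = 12.
By pigeonhole, the 13th integer has to be the second member of some pair, so 12 + 1 = 13.

13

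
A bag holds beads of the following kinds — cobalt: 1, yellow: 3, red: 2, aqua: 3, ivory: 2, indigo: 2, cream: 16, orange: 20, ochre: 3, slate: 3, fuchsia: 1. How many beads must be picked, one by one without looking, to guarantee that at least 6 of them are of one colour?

31

By pigeonhole, the 11 colours are the holes; the beads drawn are the pigeons.
To avoid 6 of any one colour, the worst case takes at most 5 of each colour, or every bead of a colour that has fewer than 5.
That gives 1 + 3 + 2 + 3 + 2 + 2 + 5 + 5 + 3 + 3 + 1 = 30 beads with no colour reaching 6.
The next bead forces some colour to 6, so 30 + 1 = 31.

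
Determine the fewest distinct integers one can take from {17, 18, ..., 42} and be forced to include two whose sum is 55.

A set avoiding the sum 55 can contain at most one of each pair {x, 55−x}, plus the 4 elements whose complement lies outside the range.
The integers 28, …, 42 (15 of them) are such a set: any two sum to at least 28+29 = 57 > 55.
Any 16th integer completes one of the 11 pairs, so 16 choices force a sum of 55.

16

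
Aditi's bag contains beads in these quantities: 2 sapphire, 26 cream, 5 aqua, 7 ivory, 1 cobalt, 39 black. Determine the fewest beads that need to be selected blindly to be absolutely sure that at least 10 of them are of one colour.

34

An adversary could hand out at most 9 beads per colour (4 colours run out sooner): 2 + 9 + 5 + 7 + 1 + 9 = 33 beads and still no colour has 10.
One more bead lands in a colour already at 9, so 34 draws are enough and 33 are not.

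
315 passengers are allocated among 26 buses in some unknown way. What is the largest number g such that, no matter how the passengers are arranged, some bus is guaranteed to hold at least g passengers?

13

By the pigeonhole principle, the 26 buses are the holes and the 315 passengers are the pigeons.
If every bus held at most 12 passengers, the total would be at most 26 × 12 = 312, which is less than 315.
So some bus holds at least ⌈315/26⌉ = 13 passengers.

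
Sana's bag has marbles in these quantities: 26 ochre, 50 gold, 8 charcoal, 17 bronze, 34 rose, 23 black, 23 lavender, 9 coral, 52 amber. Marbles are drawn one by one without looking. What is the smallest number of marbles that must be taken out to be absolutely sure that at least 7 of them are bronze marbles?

232

In the worst case for collecting bronze marbles, every non-bronze marble comes out first.
There are 26 + 50 + 8 + 34 + 23 + 23 + 9 + 52 = 225 non-bronze marbles altogether.
After those, each further marble must be bronze, so 225 + 7 = 232 draws guarantee 7 bronze marbles.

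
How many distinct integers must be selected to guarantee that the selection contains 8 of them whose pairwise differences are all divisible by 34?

Integers whose pairwise differences are multiples of 34 are exactly those sharing a remainder mod 34. The 34 residue classes mod 34 are the pigeonholes.
With 238 integers one could put 7 in each residue class and have no class reach 8.
The 239th integer pushes some class to 8, so 34·7 + 1 = 239.

239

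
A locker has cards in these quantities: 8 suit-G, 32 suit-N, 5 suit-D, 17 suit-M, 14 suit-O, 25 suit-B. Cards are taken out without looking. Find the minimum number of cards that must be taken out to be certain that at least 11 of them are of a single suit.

54

Pigeonhole: the 6 suits are the holes; the cards drawn are the pigeons.
To avoid 11 of any one suit, the worst case takes at most 10 of each suit, or every card of a suit that has fewer than 10.
That gives 8 + 10 + 5 + 10 + 10 + 10 = 53 cards with no suit reaching 11.
The next card forces some suit to 11, so 53 + 1 = 54.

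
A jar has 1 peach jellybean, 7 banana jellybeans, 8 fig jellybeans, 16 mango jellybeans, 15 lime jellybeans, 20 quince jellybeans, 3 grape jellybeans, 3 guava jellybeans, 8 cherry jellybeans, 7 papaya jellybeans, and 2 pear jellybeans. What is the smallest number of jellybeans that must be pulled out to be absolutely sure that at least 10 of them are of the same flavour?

By the pigeonhole principle, put each drawn jellybean into a box by flavour. The largest draw with every box below 10 takes min(count, 9) from each flavour; flavours with fewer than 9 contribute all they have.
Σ min(cᵢ, 9) = 1 + 7 + 8 + 9 + 9 + 9 + 3 + 3 + 8 + 7 + 2 = 66.
Draw number 66 + 1 = 67 must push one box to 10.

67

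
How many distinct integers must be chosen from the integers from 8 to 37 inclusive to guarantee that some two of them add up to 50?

19

Two chosen integers sum to 50 exactly when both halves of some pair {x, 50−x} with 13 ≤ x ≤ 50−x ≤ 37 are chosen — 12 such pairs.
The remaining 6 elements (those with no distinct partner in range) can never complete a 50-sum, so the worst case takes all of them and one from each pair: 6 + 12 = 18.
The 19th integer has to be the second member of some pair, so 18 + 1 = 19.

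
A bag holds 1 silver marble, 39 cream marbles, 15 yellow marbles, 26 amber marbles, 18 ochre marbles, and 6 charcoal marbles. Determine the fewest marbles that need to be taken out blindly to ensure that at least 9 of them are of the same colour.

40

By pigeonhole, the 6 colours are the holes; the marbles drawn are the pigeons.
To avoid 9 of any one colour, the worst case takes at most 8 of each colour, or every marble of a colour that has fewer than 8.
That gives 1 + 8 + 8 + 8 + 8 + 6 = 39 marbles with no colour reaching 9.
The next marble forces some colour to 9, so 39 + 1 = 40.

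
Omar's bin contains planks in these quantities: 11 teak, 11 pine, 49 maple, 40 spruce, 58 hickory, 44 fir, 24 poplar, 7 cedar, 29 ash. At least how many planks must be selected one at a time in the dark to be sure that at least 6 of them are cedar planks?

In the worst case for collecting cedar planks, every non-cedar plank comes out first.
There are 11 + 11 + 49 + 40 + 58 + 44 + 24 + 29 = 266 non-cedar planks altogether.
After those, each further plank must be cedar, so 266 + 6 = 272 draws guarantee 6 cedar planks.

272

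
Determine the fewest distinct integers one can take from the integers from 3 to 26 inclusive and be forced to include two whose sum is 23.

Two chosen integers sum to 23 exactly when both halves of some pair {x, 23−x} with 3 ≤ x ≤ 23−x ≤ 20 are chosen — 9 such pairs.
The remaining 6 elements (those with no distinct partner in range) can never complete a 23-sum, so the worst case takes all of them and one from each pair: 6 + 9 = 15.
The 16th integer has to be the second member of some pair, so 15 + 1 = 16.

16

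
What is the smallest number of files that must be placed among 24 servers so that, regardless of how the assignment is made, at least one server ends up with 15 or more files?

With 336 files one could put exactly 14 in each of the 24 servers, and no server would reach 15.
One more file must land in a server that already has 14, giving it 15.
So 24 × 14 + 1 = 337 files are required.

337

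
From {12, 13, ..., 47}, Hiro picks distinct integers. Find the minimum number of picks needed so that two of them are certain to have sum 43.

Two chosen integers sum to 43 exactly when both halves of some pair {x, 43−x} with 12 ≤ x ≤ 43−x ≤ 31 are chosen — 10 such pairs.
The remaining 16 elements (those with no distinct partner in range) can never complete a 43-sum, so the worst case takes all of them and one from each pair: 16 + 10 = 26.
Pigeonhole: the 27th integer has to be the second member of some pair, so 26 + 1 = 27.

27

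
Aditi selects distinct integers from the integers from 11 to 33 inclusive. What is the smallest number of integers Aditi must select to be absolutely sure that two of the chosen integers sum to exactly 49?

15

Group the elements by complementary pair {x, 49−x}: {16,33}, {17,32}, {18,31}, …, giving 9 two-element pairs and 5 integers whose partner 49−x falls outside [11,33].
Treating each of those 14 groups as a pigeonhole, one can pick one integer per group — 14 integers — with no two summing to 49.
The 15th integer lands in an occupied pair, forcing a sum of 49.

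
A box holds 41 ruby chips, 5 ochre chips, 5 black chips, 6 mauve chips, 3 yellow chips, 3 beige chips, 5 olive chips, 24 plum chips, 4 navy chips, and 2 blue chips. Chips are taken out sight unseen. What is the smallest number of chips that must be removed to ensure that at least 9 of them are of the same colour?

An adversary could hand out at most 8 chips per colour (8 colours run out sooner): 8 + 5 + 5 + 6 + 3 + 3 + 5 + 8 + 4 + 2 = 49 chips and still no colour has 9.
Pigeonhole: one more chip lands in a colour already at 8, so 50 draws are enough and 49 are not.

50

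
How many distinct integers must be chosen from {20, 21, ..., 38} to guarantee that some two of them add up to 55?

12

Group the elements by complementary pair {x, 55−x}: {20,35}, {21,34}, {22,33}, …, giving 8 two-element pairs and 3 integers whose partner 55−x falls outside [20,38].
Treating each of those 11 groups as a pigeonhole, one can pick one integer per group — 11 integers — with no two summing to 55.
The 12th integer lands in an occupied pair, forcing a sum of 55.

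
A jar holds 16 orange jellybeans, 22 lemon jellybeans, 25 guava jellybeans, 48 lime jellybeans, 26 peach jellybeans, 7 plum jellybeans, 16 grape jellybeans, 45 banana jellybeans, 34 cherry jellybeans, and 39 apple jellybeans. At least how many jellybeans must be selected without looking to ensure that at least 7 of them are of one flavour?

61

An adversary could hand out at most 6 jellybeans per flavour: 6 + 6 + 6 + 6 + 6 + 6 + 6 + 6 + 6 + 6 = 60 jellybeans and still no flavour has 7.
By pigeonhole, one more jellybean lands in a flavour already at 6, so 61 draws are enough and 60 are not.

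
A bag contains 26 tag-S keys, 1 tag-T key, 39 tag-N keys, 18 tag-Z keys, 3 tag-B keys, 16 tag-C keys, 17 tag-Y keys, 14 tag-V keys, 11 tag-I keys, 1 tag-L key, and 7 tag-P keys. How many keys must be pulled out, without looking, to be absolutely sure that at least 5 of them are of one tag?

An adversary could hand out at most 4 keys per tag (tag-T, tag-B, tag-L run out sooner): 4 + 1 + 4 + 4 + 3 + 4 + 4 + 4 + 4 + 1 + 4 = 37 keys and still no tag has 5.
One more key lands in a tag already at 4, so 38 draws are enough and 37 are not.

38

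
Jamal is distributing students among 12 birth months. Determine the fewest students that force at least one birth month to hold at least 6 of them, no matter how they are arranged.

With 60 students one could put exactly 5 in each of the 12 birth months, and no birth month would reach 6.
By pigeonhole, one more student must land in a birth month that already has 5, giving it 6.
So 12 × 5 + 1 = 61 students are required.

61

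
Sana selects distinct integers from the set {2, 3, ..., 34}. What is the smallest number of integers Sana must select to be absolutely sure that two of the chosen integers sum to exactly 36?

18

Two chosen integers sum to 36 exactly when both halves of some pair {x, 36−x} with 2 ≤ x ≤ 36−x ≤ 34 are chosen — 16 such pairs.
The remaining 1 element (those with no distinct partner in range) can never complete a 36-sum, so the worst case takes all of them and one from each pair: 1 + 16 = 17.
Pigeonhole: the 18th integer has to be the second member of some pair, so 17 + 1 = 18.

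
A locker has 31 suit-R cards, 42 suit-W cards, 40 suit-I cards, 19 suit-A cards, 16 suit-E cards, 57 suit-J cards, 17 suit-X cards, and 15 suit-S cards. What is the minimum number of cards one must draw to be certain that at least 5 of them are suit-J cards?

In the worst case for collecting suit-J cards, every non-suit-J card comes out first.
There are 31 + 42 + 40 + 19 + 16 + 17 + 15 = 180 non-suit-J cards altogether.
After those, each further card must be suit-J, so 180 + 5 = 185 draws guarantee 5 suit-J cards.

185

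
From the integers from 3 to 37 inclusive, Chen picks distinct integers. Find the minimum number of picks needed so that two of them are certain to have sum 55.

26

Two chosen integers sum to 55 exactly when both halves of some pair {x, 55−x} with 18 ≤ x ≤ 55−x ≤ 37 are chosen — 10 such pairs.
The remaining 15 elements (those with no distinct partner in range) can never complete a 55-sum, so the worst case takes all of them and one from each pair: 15 + 10 = 25.
By the pigeonhole principle, the 26th integer has to be the second member of some pair, so 25 + 1 = 26.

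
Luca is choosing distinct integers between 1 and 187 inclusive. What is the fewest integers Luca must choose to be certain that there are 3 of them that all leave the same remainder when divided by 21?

43

The 21 residue classes mod 21 are the pigeonholes.
With 42 integers one could put 2 in each residue class and have no class reach 3.
The 43rd integer pushes some class to 3, so 21·2 + 1 = 43.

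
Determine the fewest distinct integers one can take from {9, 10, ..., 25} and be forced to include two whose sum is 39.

12

Group the elements by complementary pair {x, 39−x}: {14,25}, {15,24}, {16,23}, …, giving 6 two-element pairs and 5 integers whose partner 39−x falls outside [9,25].
Pigeonhole: treating each of those 11 groups as a pigeonhole, one can pick one integer per group — 11 integers — with no two summing to 39.
The 12th integer lands in an occupied pair, forcing a sum of 39.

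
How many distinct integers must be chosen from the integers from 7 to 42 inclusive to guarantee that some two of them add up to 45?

Group the elements by complementary pair {x, 45−x}: {7,38}, {8,37}, {9,36}, …, giving 16 two-element pairs and 4 integers whose partner 45−x falls outside [7,42].
By the pigeonhole principle, treating each of those 20 groups as a pigeonhole, one can pick one integer per group — 20 integers — with no two summing to 45.
The 21st integer lands in an occupied pair, forcing a sum of 45.

21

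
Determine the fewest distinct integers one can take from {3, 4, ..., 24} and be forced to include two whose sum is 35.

Group the elements by complementary pair {x, 35−x}: {11,24}, {12,23}, {13,22}, …, giving 7 two-element pairs and 8 integers whose partner 35−x falls outside [3,24].
By the pigeonhole principle, treating each of those 15 groups as a pigeonhole, one can pick one integer per group — 15 integers — with no two summing to 35.
The 16th integer lands in an occupied pair, forcing a sum of 35.

16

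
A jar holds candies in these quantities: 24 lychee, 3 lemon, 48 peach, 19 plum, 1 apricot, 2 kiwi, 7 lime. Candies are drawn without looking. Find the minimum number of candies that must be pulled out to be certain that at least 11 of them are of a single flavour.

Put each drawn candy into a box by flavour. The largest draw with every box below 11 takes min(count, 10) from each flavour; flavours with fewer than 10 contribute all they have.
Σ min(cᵢ, 10) = 10 + 3 + 10 + 10 + 1 + 2 + 7 = 43.
Draw number 43 + 1 = 44 must push one box to 11.

44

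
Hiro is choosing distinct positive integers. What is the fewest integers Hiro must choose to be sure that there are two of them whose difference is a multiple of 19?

20

Integers whose pairwise differences are multiples of 19 are exactly those sharing a remainder mod 19. The 19 residue classes mod 19 are the pigeonholes.
With 19 integers one could put 1 in each residue class and have no class reach 2.
The 20th integer pushes some class to 2, so 19·1 + 1 = 20.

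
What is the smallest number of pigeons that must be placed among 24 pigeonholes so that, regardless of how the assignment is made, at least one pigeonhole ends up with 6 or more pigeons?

With 120 pigeons one could put exactly 5 in each of the 24 pigeonholes, and no pigeonhole would reach 6.
By the pigeonhole principle, one more pigeon must land in a pigeonhole that already has 5, giving it 6.
So 24 × 5 + 1 = 121 pigeons are required.

121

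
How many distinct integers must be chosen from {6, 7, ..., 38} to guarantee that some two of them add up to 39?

20

Group the elements by complementary pair {x, 39−x}: {6,33}, {7,32}, {8,31}, …, giving 14 two-element pairs and 5 integers whose partner 39−x falls outside [6,38].
Treating each of those 19 groups as a pigeonhole, one can pick one integer per group — 19 integers — with no two summing to 39.
The 20th integer lands in an occupied pair, forcing a sum of 39.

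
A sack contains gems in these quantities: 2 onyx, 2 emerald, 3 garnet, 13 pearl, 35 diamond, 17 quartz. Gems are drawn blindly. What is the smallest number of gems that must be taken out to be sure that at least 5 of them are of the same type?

The 6 types are the holes; the gems drawn are the pigeons.
To avoid 5 of any one type, the worst case takes at most 4 of each type, or every gem of a type that has fewer than 4.
That gives 2 + 2 + 3 + 4 + 4 + 4 = 19 gems with no type reaching 5.
The next gem forces some type to 5, so 19 + 1 = 20.

20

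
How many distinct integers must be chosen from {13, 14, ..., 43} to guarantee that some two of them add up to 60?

Group the elements by complementary pair {x, 60−x}: {17,43}, {18,42}, {19,41}, …, giving 13 two-element pairs; the single value 30 (it cannot pair with itself since the integers are distinct); and 4 integers whose partner 60−x falls outside [13,43].
Treating each of those 18 groups as a pigeonhole, one can pick one integer per group — 18 integers — with no two summing to 60.
The 19th integer lands in an occupied pair, forcing a sum of 60.

19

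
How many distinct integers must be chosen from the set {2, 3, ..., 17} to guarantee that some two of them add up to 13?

Two chosen integers sum to 13 exactly when both halves of some pair {x, 13−x} with 2 ≤ x ≤ 13−x ≤ 11 are chosen — 5 such pairs.
The remaining 6 elements (those with no distinct partner in range) can never complete a 13-sum, so the worst case takes all of them and one from each pair: 6 + 5 = 11.
By pigeonhole, the 12th integer has to be the second member of some pair, so 11 + 1 = 12.

12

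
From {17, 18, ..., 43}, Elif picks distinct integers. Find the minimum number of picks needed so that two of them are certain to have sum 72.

21

A set avoiding the sum 72 can contain at most one of each pair {x, 72−x}, plus the 13 elements whose complement lies outside the range or equal to its own complement.
The integers 17, …, 36 (20 of them) are such a set: any two sum to at least 17+18 = 35 and at most 35+36 = 71 < 72.
Any 21st integer completes one of the 7 pairs, so 21 choices force a sum of 72.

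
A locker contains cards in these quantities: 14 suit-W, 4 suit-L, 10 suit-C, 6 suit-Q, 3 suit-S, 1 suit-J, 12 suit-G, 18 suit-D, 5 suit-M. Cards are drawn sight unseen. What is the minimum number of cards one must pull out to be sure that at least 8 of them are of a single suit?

48

Pigeonhole: put each drawn card into a box by suit. The largest draw with every box below 8 takes min(count, 7) from each suit; suits with fewer than 7 contribute all they have.
Σ min(cᵢ, 7) = 7 + 4 + 7 + 6 + 3 + 1 + 7 + 7 + 5 = 47.
Draw number 47 + 1 = 48 must push one box to 8.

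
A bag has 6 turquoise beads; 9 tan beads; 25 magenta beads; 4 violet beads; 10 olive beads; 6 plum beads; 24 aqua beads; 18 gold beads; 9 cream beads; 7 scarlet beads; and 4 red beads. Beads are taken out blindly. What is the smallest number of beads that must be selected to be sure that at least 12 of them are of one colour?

89

The 11 colours are the holes; the beads drawn are the pigeons.
To avoid 12 of any one colour, the worst case takes at most 11 of each colour, or every bead of a colour that has fewer than 11.
That gives 6 + 9 + 11 + 4 + 10 + 6 + 11 + 11 + 9 + 7 + 4 = 88 beads with no colour reaching 12.
The next bead forces some colour to 12, so 88 + 1 = 89.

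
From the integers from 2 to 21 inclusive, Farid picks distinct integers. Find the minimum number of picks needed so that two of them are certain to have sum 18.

Two chosen integers sum to 18 exactly when both halves of some pair {x, 18−x} with 2 ≤ x ≤ 18−x ≤ 16 are chosen — 7 such pairs.
The remaining 6 elements (those with no distinct partner in range) can never complete a 18-sum, so the worst case takes all of them and one from each pair: 6 + 7 = 13.
By pigeonhole, the 14th integer has to be the second member of some pair, so 13 + 1 = 14.

14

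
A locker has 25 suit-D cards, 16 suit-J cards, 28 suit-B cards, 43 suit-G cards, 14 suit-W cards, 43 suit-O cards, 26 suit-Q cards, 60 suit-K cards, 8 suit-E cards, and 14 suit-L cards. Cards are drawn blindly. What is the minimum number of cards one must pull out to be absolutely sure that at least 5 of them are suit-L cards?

In the worst case for collecting suit-L cards, every non-suit-L card comes out first.
There are 25 + 16 + 28 + 43 + 14 + 43 + 26 + 60 + 8 = 263 non-suit-L cards altogether.
After those, each further card must be suit-L, so 263 + 5 = 268 draws guarantee 5 suit-L cards.

268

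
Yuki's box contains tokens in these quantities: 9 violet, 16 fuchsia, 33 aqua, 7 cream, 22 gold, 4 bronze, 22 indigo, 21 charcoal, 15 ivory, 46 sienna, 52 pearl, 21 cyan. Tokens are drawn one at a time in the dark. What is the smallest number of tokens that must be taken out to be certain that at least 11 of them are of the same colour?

The 12 colours are the holes; the tokens drawn are the pigeons.
To avoid 11 of any one colour, the worst case takes at most 10 of each colour, or every token of a colour that has fewer than 10.
That gives 9 + 10 + 10 + 7 + 10 + 4 + 10 + 10 + 10 + 10 + 10 + 10 = 110 tokens with no colour reaching 11.
The next token forces some colour to 11, so 110 + 1 = 111.

111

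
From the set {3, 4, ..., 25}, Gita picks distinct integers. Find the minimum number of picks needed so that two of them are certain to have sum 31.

Two chosen integers sum to 31 exactly when both halves of some pair {x, 31−x} with 6 ≤ x ≤ 31−x ≤ 25 are chosen — 10 such pairs.
The remaining 3 elements (those with no distinct partner in range) can never complete a 31-sum, so the worst case takes all of them and one from each pair: 3 + 10 = 13.
The 14th integer has to be the second member of some pair, so 13 + 1 = 14.

14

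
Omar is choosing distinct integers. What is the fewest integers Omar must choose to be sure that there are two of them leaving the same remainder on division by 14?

15

By pigeonhole, the 14 residue classes mod 14 are the pigeonholes.
With 14 integers one could put 1 in each residue class and have no class reach 2.
The 15th integer pushes some class to 2, so 14·1 + 1 = 15.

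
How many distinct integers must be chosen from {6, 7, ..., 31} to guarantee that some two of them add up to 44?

Group the elements by complementary pair {x, 44−x}: {13,31}, {14,30}, {15,29}, …, giving 9 two-element pairs; the single value 22 (it cannot pair with itself since the integers are distinct); and 7 integers whose partner 44−x falls outside [6,31].
By the pigeonhole principle, treating each of those 17 groups as a pigeonhole, one can pick one integer per group — 17 integers — with no two summing to 44.
The 18th integer lands in an occupied pair, forcing a sum of 44.

18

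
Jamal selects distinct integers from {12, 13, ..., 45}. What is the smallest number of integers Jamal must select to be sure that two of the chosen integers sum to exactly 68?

Group the elements by complementary pair {x, 68−x}: {23,45}, {24,44}, {25,43}, …, giving 11 two-element pairs, the single value 34 (it cannot pair with itself since the integers are distinct), and 11 integers whose partner 68−x falls outside [12,45].
Pigeonhole: treating each of those 23 groups as a pigeonhole, one can pick one integer per group — 23 integers — with no two summing to 68.
The 24th integer lands in an occupied pair, forcing a sum of 68.

24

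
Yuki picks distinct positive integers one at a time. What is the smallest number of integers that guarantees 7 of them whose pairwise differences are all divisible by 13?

Integers whose pairwise differences are multiples of 13 are exactly those sharing a remainder mod 13. The 13 residue classes mod 13 are the pigeonholes.
With 78 integers one could put 6 in each residue class and have no class reach 7.
The 79th integer pushes some class to 7, so 13·6 + 1 = 79.

79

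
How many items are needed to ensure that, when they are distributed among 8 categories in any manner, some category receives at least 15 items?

113

With 112 items one could put exactly 14 in each of the 8 categories, and no category would reach 15.
Pigeonhole: one more item must land in a category that already has 14, giving it 15.
So 8 × 14 + 1 = 113 items are required.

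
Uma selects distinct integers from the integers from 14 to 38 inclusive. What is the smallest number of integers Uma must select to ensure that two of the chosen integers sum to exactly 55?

15

Two chosen integers sum to 55 exactly when both halves of some pair {x, 55−x} with 17 ≤ x ≤ 55−x ≤ 38 are chosen — 11 such pairs.
The remaining 3 elements (those with no distinct partner in range) can never complete a 55-sum, so the worst case takes all of them and one from each pair: 3 + 11 = 14.
The 15th integer has to be the second member of some pair, so 14 + 1 = 15.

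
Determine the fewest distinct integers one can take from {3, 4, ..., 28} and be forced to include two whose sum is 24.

A set avoiding the sum 24 can contain at most one of each pair {x, 24−x}, plus the 8 elements whose complement lies outside the range or equal to its own complement.
The integers 12, …, 28 (17 of them) are such a set: any two sum to at least 12+13 = 25 > 24.
By the pigeonhole principle, any 18th integer completes one of the 9 pairs, so 18 choices force a sum of 24.

18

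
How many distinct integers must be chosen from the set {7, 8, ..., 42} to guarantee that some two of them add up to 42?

23

A set avoiding the sum 42 can contain at most one of each pair {x, 42−x}, plus the 8 elements whose complement lies outside the range or equal to its own complement.
The integers 21, …, 42 (22 of them) are such a set: any two sum to at least 21+22 = 43 > 42.
Pigeonhole: any 23rd integer completes one of the 14 pairs, so 23 choices force a sum of 42.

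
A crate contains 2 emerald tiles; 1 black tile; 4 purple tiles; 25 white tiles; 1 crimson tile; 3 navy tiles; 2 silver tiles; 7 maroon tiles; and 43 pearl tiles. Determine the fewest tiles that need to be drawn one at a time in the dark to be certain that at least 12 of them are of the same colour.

The 9 colours are the holes; the tiles drawn are the pigeons.
To avoid 12 of any one colour, the worst case takes at most 11 of each colour, or every tile of a colour that has fewer than 11.
That gives 2 + 1 + 4 + 11 + 1 + 3 + 2 + 7 + 11 = 42 tiles with no colour reaching 12.
The next tile forces some colour to 12, so 42 + 1 = 43.

43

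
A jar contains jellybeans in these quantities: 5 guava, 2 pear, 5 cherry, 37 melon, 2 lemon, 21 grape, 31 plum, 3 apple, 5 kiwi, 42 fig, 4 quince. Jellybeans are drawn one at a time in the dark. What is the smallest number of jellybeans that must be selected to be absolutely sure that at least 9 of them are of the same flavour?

By the pigeonhole principle, the 11 flavours are the holes; the jellybeans drawn are the pigeons.
To avoid 9 of any one flavour, the worst case takes at most 8 of each flavour, or every jellybean of a flavour that has fewer than 8.
That gives 5 + 2 + 5 + 8 + 2 + 8 + 8 + 3 + 5 + 8 + 4 = 58 jellybeans with no flavour reaching 9.
The next jellybean forces some flavour to 9, so 58 + 1 = 59.

59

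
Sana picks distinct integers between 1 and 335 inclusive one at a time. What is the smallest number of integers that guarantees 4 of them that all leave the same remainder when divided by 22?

67

The 22 residue classes mod 22 are the pigeonholes.
With 66 integers one could put 3 in each residue class and have no class reach 4.
The 67th integer pushes some class to 4, so 22·3 + 1 = 67.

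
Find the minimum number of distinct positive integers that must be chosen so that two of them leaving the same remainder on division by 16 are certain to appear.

17

By the pigeonhole principle, the 16 residue classes mod 16 are the pigeonholes.
With 16 integers one could put 1 in each residue class and have no class reach 2.
The 17th integer pushes some class to 2, so 16·1 + 1 = 17.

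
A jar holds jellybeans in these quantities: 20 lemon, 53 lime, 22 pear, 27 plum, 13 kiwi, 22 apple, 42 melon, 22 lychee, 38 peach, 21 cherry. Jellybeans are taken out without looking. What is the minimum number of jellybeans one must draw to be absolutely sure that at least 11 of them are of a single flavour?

101

Put each drawn jellybean into a box by flavour. The largest draw with every box below 11 takes min(count, 10) from each flavour.
Σ min(cᵢ, 10) = 10 + 10 + 10 + 10 + 10 + 10 + 10 + 10 + 10 + 10 = 100.
Draw number 100 + 1 = 101 must push one box to 11.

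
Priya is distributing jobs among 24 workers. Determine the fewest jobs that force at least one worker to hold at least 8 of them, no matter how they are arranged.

169

With 168 jobs one could put exactly 7 in each of the 24 workers, and no worker would reach 8.
One more job must land in a worker that already has 7, giving it 8.
So 24 × 7 + 1 = 169 jobs are required.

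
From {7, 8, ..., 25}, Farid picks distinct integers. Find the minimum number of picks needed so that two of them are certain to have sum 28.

Two chosen integers sum to 28 exactly when both halves of some pair {x, 28−x} with 7 ≤ x ≤ 28−x ≤ 21 are chosen — 7 such pairs.
The remaining 5 elements (those with no distinct partner in range) can never complete a 28-sum, so the worst case takes all of them and one from each pair: 5 + 7 = 12.
By pigeonhole, the 13th integer has to be the second member of some pair, so 12 + 1 = 13.

13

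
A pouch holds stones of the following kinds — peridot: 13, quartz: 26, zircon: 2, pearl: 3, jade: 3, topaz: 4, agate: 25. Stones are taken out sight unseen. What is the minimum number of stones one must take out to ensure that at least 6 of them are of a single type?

The 7 types are the holes; the stones drawn are the pigeons.
To avoid 6 of any one type, the worst case takes at most 5 of each type, or every stone of a type that has fewer than 5.
That gives 5 + 5 + 2 + 3 + 3 + 4 + 5 = 27 stones with no type reaching 6.
The next stone forces some type to 6, so 27 + 1 = 28.

28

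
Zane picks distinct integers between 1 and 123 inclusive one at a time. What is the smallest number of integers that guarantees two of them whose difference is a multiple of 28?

29

Integers whose pairwise differences are multiples of 28 are exactly those sharing a remainder mod 28. By the pigeonhole principle, the 28 residue classes mod 28 are the pigeonholes.
With 28 integers one could put 1 in each residue class and have no class reach 2.
The 29th integer pushes some class to 2, so 28·1 + 1 = 29.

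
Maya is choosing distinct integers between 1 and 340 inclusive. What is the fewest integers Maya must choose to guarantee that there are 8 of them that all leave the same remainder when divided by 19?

By the pigeonhole principle, the 19 residue classes mod 19 are the pigeonholes.
With 133 integers one could put 7 in each residue class and have no class reach 8.
The 134th integer pushes some class to 8, so 19·7 + 1 = 134.

134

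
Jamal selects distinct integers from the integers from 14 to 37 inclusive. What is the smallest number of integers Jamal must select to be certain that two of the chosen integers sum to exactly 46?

16

A set avoiding the sum 46 can contain at most one of each pair {x, 46−x}, plus the 6 elements whose complement lies outside the range or equal to its own complement.
The integers 23, …, 37 (15 of them) are such a set: any two sum to at least 23+24 = 47 > 46.
By the pigeonhole principle, any 16th integer completes one of the 9 pairs, so 16 choices force a sum of 46.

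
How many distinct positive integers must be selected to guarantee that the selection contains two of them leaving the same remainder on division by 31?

32

By the pigeonhole principle, the 31 residue classes mod 31 are the pigeonholes.
With 31 integers one could put 1 in each residue class and have no class reach 2.
The 32nd integer pushes some class to 2, so 31·1 + 1 = 32.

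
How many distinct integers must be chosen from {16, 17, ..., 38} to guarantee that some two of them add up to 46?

Group the elements by complementary pair {x, 46−x}: {16,30}, {17,29}, {18,28}, …, giving 7 two-element pairs, the single value 23 (it cannot pair with itself since the integers are distinct), and 8 integers whose partner 46−x falls outside [16,38].
Pigeonhole: treating each of those 16 groups as a pigeonhole, one can pick one integer per group — 16 integers — with no two summing to 46.
The 17th integer lands in an occupied pair, forcing a sum of 46.

17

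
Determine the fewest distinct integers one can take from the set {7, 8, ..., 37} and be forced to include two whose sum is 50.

20

Group the elements by complementary pair {x, 50−x}: {13,37}, {14,36}, {15,35}, …, giving 12 two-element pairs; the single value 25 (it cannot pair with itself since the integers are distinct); and 6 integers whose partner 50−x falls outside [7,37].
Treating each of those 19 groups as a pigeonhole, one can pick one integer per group — 19 integers — with no two summing to 50.
The 20th integer lands in an occupied pair, forcing a sum of 50.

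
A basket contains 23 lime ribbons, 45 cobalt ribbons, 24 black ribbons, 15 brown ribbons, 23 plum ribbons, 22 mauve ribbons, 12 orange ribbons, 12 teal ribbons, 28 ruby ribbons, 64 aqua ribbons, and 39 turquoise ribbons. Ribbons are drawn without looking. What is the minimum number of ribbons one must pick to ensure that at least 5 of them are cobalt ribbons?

267

In the worst case for collecting cobalt ribbons, every non-cobalt ribbon comes out first.
There are 23 + 24 + 15 + 23 + 22 + 12 + 12 + 28 + 64 + 39 = 262 non-cobalt ribbons altogether.
After those, each further ribbon must be cobalt, so 262 + 5 = 267 draws guarantee 5 cobalt ribbons.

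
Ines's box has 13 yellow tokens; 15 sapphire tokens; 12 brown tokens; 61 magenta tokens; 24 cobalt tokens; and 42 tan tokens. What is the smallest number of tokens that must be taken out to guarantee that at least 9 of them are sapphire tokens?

161

In the worst case for collecting sapphire tokens, every non-sapphire token comes out first.
There are 13 + 12 + 61 + 24 + 42 = 152 non-sapphire tokens altogether.
After those, each further token must be sapphire, so 152 + 9 = 161 draws guarantee 9 sapphire tokens.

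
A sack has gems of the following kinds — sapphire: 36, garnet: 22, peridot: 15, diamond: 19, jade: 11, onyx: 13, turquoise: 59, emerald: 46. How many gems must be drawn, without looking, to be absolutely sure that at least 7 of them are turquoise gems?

169

In the worst case for collecting turquoise gems, every non-turquoise gem comes out first.
There are 36 + 22 + 15 + 19 + 11 + 13 + 46 = 162 non-turquoise gems altogether.
After those, each further gem must be turquoise, so 162 + 7 = 169 draws guarantee 7 turquoise gems.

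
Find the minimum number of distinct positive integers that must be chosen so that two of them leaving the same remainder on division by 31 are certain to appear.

32

Pigeonhole: the 31 residue classes mod 31 are the pigeonholes.
With 31 integers one could put 1 in each residue class and have no class reach 2.
The 32nd integer pushes some class to 2, so 31·1 + 1 = 32.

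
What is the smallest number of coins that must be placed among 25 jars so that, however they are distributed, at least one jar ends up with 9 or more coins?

With 200 coins one could put exactly 8 in each of the 25 jars, and no jar would reach 9.
One more coin must land in a jar that already has 8, giving it 9.
So 25 × 8 + 1 = 201 coins are required.

201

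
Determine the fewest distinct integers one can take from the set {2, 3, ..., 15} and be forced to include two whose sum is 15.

9

Two chosen integers sum to 15 exactly when both halves of some pair {x, 15−x} with 2 ≤ x ≤ 15−x ≤ 13 are chosen — 6 such pairs.
The remaining 2 elements (those with no distinct partner in range) can never complete a 15-sum, so the worst case takes all of them and one from each pair: 2 + 6 = 8.
By the pigeonhole principle, the 9th integer has to be the second member of some pair, so 8 + 1 = 9.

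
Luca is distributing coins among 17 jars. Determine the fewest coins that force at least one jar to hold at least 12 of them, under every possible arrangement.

188

With 187 coins one could put exactly 11 in each of the 17 jars, and no jar would reach 12.
By the pigeonhole principle, one more coin must land in a jar that already has 11, giving it 12.
So 17 × 11 + 1 = 188 coins are required.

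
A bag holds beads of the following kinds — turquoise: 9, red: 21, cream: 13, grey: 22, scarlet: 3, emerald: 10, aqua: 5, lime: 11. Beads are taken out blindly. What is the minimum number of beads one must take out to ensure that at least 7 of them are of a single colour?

An adversary could hand out at most 6 beads per colour (scarlet, aqua run out sooner): 6 + 6 + 6 + 6 + 3 + 6 + 5 + 6 = 44 beads and still no colour has 7.
One more bead lands in a colour already at 6, so 45 draws are enough and 44 are not.

45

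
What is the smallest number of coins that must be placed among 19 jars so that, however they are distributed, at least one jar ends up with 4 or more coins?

With 57 coins one could put exactly 3 in each of the 19 jars, and no jar would reach 4.
By the pigeonhole principle, one more coin must land in a jar that already has 3, giving it 4.
So 19 × 3 + 1 = 58 coins are required.

58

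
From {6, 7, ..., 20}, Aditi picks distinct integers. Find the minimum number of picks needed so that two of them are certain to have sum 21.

11

Two chosen integers sum to 21 exactly when both halves of some pair {x, 21−x} with 6 ≤ x ≤ 21−x ≤ 15 are chosen — 5 such pairs.
The remaining 5 elements (those with no distinct partner in range) can never complete a 21-sum, so the worst case takes all of them and one from each pair: 5 + 5 = 10.
By pigeonhole, the 11th integer has to be the second member of some pair, so 10 + 1 = 11.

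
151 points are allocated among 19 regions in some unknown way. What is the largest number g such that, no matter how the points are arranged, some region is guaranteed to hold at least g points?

8

Pigeonhole: the 19 regions are the holes and the 151 points are the pigeons.
If every region held at most 7 points, the total would be at most 19 × 7 = 133, which is less than 151.
So some region holds at least ⌈151/19⌉ = 8 points.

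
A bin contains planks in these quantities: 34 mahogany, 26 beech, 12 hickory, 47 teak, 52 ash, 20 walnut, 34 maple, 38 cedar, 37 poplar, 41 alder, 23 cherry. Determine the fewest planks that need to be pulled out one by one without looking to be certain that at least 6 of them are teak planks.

323

In the worst case for collecting teak planks, every non-teak plank comes out first.
There are 34 + 26 + 12 + 52 + 20 + 34 + 38 + 37 + 41 + 23 = 317 non-teak planks altogether.
After those, each further plank must be teak, so 317 + 6 = 323 draws guarantee 6 teak planks.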